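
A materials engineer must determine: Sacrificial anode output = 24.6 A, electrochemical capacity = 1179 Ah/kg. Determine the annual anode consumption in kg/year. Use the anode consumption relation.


Annual consumption = current * hours per year / capacity
Rate = 24.6 * 8760 / 1179 = 182.8 kg/year

182.8 kg/year


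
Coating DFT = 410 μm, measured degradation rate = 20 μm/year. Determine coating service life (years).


Service life = thickness / degradation rate
Life = 410 / 20 = 20.5 years

20.5 years


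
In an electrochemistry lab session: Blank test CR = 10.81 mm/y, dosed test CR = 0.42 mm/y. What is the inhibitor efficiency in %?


Apply the inhibitor-efficiency definition: IE = (CR_blank − CR_inh)/CR_blank × 100
IE = (10.81 − 0.42) / 10.81 × 100
IE = 10.39 / 10.81 × 100 = 96.1 %

96.1 %


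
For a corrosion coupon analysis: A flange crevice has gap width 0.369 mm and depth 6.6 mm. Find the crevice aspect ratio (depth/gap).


Aspect ratio = depth / gap
Ratio = 6.6 / 0.369 = 17.9

17.9


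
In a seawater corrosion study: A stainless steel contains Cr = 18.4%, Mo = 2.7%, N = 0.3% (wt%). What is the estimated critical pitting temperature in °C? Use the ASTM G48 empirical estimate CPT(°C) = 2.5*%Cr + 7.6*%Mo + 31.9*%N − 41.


Apply the ASTM G48 empirical CPT estimate: CPT(°C) = 2.5*%Cr + 7.6*%Mo + 31.9*%N − 41
2.5*18.4 = 46; 7.6*2.7 = 20.52; 31.9*0.3 = 9.57
CPT = 46 + 20.52 + 9.57 − 41 = 35.09 °C
Rounded to 0.1 °C: CPT ≈ 35.1 °C

35.1 °C


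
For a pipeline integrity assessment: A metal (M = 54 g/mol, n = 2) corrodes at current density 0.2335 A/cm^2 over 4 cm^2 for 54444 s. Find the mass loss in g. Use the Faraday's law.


Apply Faraday's law: m = i*A*t*M / (n*F)
Total charge passed Q = i*A*t = 0.2335*4*54444 = 50850.696 C
m = Q*M/(n*F) = 50850.696*54/(2*96485) = 14.23 g

14.23 g


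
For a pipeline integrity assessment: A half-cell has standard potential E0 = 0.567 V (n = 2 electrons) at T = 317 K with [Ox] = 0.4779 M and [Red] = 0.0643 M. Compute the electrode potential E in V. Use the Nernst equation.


Apply the Nernst equation: E = E0 + (RT/nF)*ln([Ox]/[Red])
Step 1: RT/nF = 8.314*317/(2*96485) = 0.01365776 V
Step 2: [Ox]/[Red] = 0.4779/0.0643 = 7.432348
Step 3: ln(7.432348) = 2.005842
Step 4: correction = 0.01365776 * 2.005842 = 0.0274 V
E = 0.567 + 0.0274 = 0.5944 V

0.5944 V


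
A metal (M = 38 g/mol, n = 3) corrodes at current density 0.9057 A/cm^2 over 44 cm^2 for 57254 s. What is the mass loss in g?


Apply Faraday's law: m = i*A*t*M / (n*F)
Total charge passed Q = i*A*t = 0.9057*44*57254 = 2281617.7032 C
m = Q*M/(n*F) = 2281617.7032*38/(3*96485) = 299.534 g

299.534 g


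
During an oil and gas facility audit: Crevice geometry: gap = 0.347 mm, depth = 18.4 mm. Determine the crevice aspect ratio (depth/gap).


Aspect ratio = depth / gap
Ratio = 18.4 / 0.347 = 53.0

53.0


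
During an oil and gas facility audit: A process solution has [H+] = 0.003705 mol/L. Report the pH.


pH = −log10[H+]
pH = −log10(0.003705) = 2.43

2.43


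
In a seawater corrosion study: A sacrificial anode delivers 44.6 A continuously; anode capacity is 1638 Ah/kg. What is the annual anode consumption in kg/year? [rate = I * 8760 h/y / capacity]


Annual consumption = current * hours per year / capacity
Rate = 44.6 * 8760 / 1638 = 238.5 kg/year

238.5 kg/year


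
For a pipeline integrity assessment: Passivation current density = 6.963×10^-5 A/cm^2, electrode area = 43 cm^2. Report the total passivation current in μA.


I = i_pass * A, then convert A → μA (×10^6)
I = 6.963×10^-5 * 43 * 10^6 = 2994.09 μA

2994.09 μA


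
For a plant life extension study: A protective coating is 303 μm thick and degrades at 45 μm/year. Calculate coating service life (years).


Service life = thickness / degradation rate
Life = 303 / 45 = 6.7 years

6.7 years


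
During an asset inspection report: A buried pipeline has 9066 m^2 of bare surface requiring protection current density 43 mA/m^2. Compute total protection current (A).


I = area * current density, then convert mA → A (÷1000)
I = 9066 * 43 / 1000 = 389.84 A

389.84 A


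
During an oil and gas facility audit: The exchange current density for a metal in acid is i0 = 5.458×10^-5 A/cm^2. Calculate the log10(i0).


i0 = 5.458×10^-5 A/cm^2
log10(i0) = -4.263

-4.263


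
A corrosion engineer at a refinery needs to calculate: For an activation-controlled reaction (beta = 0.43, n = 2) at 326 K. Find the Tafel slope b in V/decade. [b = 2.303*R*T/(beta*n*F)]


Apply the Tafel slope relation: b = 2.303*R*T/(beta*n*F)
Numerator: 2.303 * 8.314 * 326 = 6241.97
Denominator: 0.43 * 2 * 96485 = 82977.1
b = 6241.97 / 82977.1 = 0.0752 V/decade

0.0752 V/decade


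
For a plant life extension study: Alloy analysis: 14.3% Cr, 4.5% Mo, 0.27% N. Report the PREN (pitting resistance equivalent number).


Apply the PREN formula: PREN = Cr + 3.3*Mo + 16*N
PREN = 14.3 + 3.3*4.5 + 16*0.27
PREN = 14.3 + 14.85 + 4.32 = 33.47

33.47


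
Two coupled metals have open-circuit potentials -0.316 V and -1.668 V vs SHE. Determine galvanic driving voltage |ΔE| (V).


Driving voltage is the absolute potential difference.
|ΔE| = |-0.316 − (-1.668)| = 1.352 V

1.352 V


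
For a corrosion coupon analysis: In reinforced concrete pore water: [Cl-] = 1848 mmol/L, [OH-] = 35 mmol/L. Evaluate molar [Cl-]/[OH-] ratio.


Threshold parameter = [Cl-] / [OH-] (molar basis; both in mmol/L, so units cancel)
Ratio = 1848 / 35 = 52.8

52.8


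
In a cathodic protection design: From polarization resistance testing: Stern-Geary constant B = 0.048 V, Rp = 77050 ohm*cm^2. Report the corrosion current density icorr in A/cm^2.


Apply the Stern-Geary relation: icorr = B / Rp
icorr = 0.048 / 77050 = 6.23×10^-7 A/cm^2

6.23×10^-7 A/cm^2


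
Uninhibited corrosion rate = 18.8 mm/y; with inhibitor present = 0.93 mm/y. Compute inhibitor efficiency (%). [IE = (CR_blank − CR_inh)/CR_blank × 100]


Apply the inhibitor-efficiency definition: IE = (CR_blank − CR_inh)/CR_blank × 100
IE = (18.8 − 0.93) / 18.8 × 100
IE = 17.87 / 18.8 × 100 = 95.1 %

95.1 %


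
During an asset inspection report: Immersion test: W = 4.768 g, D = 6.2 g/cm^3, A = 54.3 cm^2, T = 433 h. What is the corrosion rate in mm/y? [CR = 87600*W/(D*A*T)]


Apply the mm/y weight-loss relation: CR = 87600 * W / (D * A * T)
Numerator: 87600 * 4.768 = 417676.8
Denominator: 6.2 * 54.3 * 433 = 145773.78
CR = 417676.8 / 145773.78 = 2.86524 mm/y

2.86524 mm/y


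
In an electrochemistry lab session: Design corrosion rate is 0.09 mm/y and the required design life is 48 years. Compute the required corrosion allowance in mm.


Corrosion allowance = CR × design life
CA = 0.09 * 48 = 4.32 mm

4.32 mm


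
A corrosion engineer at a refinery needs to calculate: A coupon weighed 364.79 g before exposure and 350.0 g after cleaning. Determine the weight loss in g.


Weight loss = initial − final
WL = 364.79 − 350.0 = 14.79 g

14.79 g


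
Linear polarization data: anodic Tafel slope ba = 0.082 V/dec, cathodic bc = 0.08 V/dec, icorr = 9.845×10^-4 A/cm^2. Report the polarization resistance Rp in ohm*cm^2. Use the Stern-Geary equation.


Apply the Stern-Geary equation: Rp = ba*bc / (2.303*icorr*(ba+bc))
ba*bc = 0.082*0.08 = 0.00656
ba+bc = 0.162; 2.303*icorr*(ba+bc) = 2.303*9.845×10^-4*0.162 = 3.6730317×10^-4
Rp = 0.00656 / 3.6730317×10^-4 = 17.9 ohm*cm^2

17.9 ohm*cm^2


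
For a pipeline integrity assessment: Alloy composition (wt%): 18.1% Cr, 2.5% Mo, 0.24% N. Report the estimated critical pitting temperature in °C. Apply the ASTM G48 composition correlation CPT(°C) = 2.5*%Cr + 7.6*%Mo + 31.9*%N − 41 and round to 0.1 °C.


Apply the ASTM G48 empirical CPT estimate: CPT(°C) = 2.5*%Cr + 7.6*%Mo + 31.9*%N − 41
2.5*18.1 = 45.25; 7.6*2.5 = 19; 31.9*0.24 = 7.656
CPT = 45.25 + 19 + 7.656 − 41 = 30.906 °C
Rounded to 0.1 °C: CPT ≈ 30.9 °C

30.9 °C


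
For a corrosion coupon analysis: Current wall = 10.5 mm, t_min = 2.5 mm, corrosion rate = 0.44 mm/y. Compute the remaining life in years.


Apply the remaining-life relation: RL = (t_current − t_min) / CR
RL = (10.5 − 2.5) / 0.44 = 8.0 / 0.44 = 18.2 years

18.2 years


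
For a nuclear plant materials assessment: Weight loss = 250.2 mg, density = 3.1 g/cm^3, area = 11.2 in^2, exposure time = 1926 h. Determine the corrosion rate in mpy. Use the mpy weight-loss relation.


Apply the mpy weight-loss relation: CR = 534 * W / (D * A * T)
Numerator: 534 * 250.2 = 133606.8
Denominator: 3.1 * 11.2 * 1926 = 66870.72
CR = 133606.8 / 66870.72 = 1.99799 mpy

1.99799 mpy


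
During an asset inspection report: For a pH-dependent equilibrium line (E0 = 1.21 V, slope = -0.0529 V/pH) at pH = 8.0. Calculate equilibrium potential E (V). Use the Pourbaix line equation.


Apply the Pourbaix line equation: E = E0 + slope*pH
E = 1.21 + (-0.0529)*8.0 = 1.21 + (-0.4232) = 0.7868 V
Rounded to 3 decimal places: E = 0.787 V

0.787 V


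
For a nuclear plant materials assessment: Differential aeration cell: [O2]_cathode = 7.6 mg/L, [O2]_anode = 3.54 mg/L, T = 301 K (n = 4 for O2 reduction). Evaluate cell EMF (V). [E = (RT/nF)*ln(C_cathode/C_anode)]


Apply the Nernst concentration-cell relation: E = (RT/nF)*ln(C_cathode/C_anode)
RT/nF = 8.314*301/(4*96485) = 0.0064842 V
ln(7.6/3.54) = 0.76402
E = 0.0064842 * 0.76402 = 0.00495 V

0.00495 V


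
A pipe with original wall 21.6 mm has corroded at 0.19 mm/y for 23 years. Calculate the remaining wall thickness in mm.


Remaining wall = original − CR × time
t = 21.6 − 0.19*23 = 21.6 − 4.37 = 17.23 mm

17.23 mm


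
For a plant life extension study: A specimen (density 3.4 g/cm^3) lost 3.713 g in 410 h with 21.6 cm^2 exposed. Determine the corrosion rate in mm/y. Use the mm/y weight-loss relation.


Apply the mm/y weight-loss relation: CR = 87600 * W / (D * A * T)
Numerator: 87600 * 3.713 = 325258.8
Denominator: 3.4 * 21.6 * 410 = 30110.4
CR = 325258.8 / 30110.4 = 10.8022 mm/y

10.8022 mm/y


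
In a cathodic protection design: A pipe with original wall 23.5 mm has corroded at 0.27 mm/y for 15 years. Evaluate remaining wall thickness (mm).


Remaining wall = original − CR × time
t = 23.5 − 0.27*15 = 23.5 − 4.05 = 19.45 mm

19.45 mm


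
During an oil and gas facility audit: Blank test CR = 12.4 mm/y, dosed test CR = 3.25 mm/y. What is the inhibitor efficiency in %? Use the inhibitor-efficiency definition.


Apply the inhibitor-efficiency definition: IE = (CR_blank − CR_inh)/CR_blank × 100
IE = (12.4 − 3.25) / 12.4 × 100
IE = 9.15 / 12.4 × 100 = 73.8 %

73.8 %


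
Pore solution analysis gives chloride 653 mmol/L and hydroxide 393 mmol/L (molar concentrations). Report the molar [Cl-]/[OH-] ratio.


Threshold parameter = [Cl-] / [OH-] (molar basis; both in mmol/L, so units cancel)
Ratio = 653 / 393 = 1.66

1.66


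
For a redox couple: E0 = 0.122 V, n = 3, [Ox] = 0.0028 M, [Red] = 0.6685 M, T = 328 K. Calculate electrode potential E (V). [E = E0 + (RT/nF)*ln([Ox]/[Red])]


Apply the Nernst equation: E = E0 + (RT/nF)*ln([Ox]/[Red])
Step 1: RT/nF = 8.314*328/(3*96485) = 0.00942113 V
Step 2: [Ox]/[Red] = 0.0028/0.6685 = 0.004188
Step 3: ln(0.004188) = -5.475532
Step 4: correction = 0.00942113 * -5.475532 = -0.052 V
E = 0.122 + -0.052 = 0.07 V

0.07 V


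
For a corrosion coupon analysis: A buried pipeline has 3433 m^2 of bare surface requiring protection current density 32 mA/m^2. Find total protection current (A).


I = area * current density, then convert mA → A (÷1000)
I = 3433 * 32 / 1000 = 109.86 A

109.86 A


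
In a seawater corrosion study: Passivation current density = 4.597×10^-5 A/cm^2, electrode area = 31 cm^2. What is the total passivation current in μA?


I = i_pass * A, then convert A → μA (×10^6)
I = 4.597×10^-5 * 31 * 10^6 = 1425.07 μA

1425.07 μA


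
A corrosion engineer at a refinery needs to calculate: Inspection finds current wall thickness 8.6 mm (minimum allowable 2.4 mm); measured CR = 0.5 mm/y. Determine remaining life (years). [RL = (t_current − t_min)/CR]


Apply the remaining-life relation: RL = (t_current − t_min) / CR
RL = (8.6 − 2.4) / 0.5 = 6.2 / 0.5 = 12.4 years

12.4 years


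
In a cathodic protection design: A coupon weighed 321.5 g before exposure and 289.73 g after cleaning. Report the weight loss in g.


Weight loss = initial − final
WL = 321.5 − 289.73 = 31.77 g

31.77 g


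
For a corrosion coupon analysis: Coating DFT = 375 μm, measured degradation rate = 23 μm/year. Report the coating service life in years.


Service life = thickness / degradation rate
Life = 375 / 23 = 16.3 years

16.3 years


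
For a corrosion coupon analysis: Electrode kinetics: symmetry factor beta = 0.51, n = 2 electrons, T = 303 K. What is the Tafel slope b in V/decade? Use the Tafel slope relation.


Apply the Tafel slope relation: b = 2.303*R*T/(beta*n*F)
Numerator: 2.303 * 8.314 * 303 = 5801.58
Denominator: 0.51 * 2 * 96485 = 98414.7
b = 5801.58 / 98414.7 = 0.059 V/decade

0.059 V/decade


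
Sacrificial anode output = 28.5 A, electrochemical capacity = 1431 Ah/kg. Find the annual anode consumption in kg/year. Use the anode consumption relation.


Annual consumption = current * hours per year / capacity
Rate = 28.5 * 8760 / 1431 = 174.5 kg/year

174.5 kg/year


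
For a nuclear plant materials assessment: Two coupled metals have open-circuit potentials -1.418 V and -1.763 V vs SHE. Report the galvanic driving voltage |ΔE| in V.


Driving voltage is the absolute potential difference.
|ΔE| = |-1.418 − (-1.763)| = 0.345 V

0.345 V


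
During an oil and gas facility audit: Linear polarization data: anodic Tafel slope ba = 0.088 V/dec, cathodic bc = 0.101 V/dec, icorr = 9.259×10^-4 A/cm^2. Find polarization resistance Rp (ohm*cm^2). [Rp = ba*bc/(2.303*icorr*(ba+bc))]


Apply the Stern-Geary equation: Rp = ba*bc / (2.303*icorr*(ba+bc))
ba*bc = 0.088*0.101 = 0.008888
ba+bc = 0.189; 2.303*icorr*(ba+bc) = 2.303*9.259×10^-4*0.189 = 4.0301372×10^-4
Rp = 0.008888 / 4.0301372×10^-4 = 22.05 ohm*cm^2

22.05 ohm*cm^2


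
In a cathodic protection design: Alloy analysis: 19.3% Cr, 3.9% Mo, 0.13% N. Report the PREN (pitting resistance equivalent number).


Apply the PREN formula: PREN = Cr + 3.3*Mo + 16*N
PREN = 19.3 + 3.3*3.9 + 16*0.13
PREN = 19.3 + 12.87 + 2.08 = 34.25

34.25


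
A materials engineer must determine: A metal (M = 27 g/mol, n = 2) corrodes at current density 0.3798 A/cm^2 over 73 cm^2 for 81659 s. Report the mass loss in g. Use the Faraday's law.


Apply Faraday's law: m = i*A*t*M / (n*F)
Total charge passed Q = i*A*t = 0.3798*73*81659 = 2264028.4386 C
m = Q*M/(n*F) = 2264028.4386*27/(2*96485) = 316.779 g

316.779 g


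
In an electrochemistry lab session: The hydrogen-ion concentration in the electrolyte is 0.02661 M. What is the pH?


pH = −log10[H+]
pH = −log10(0.02661) = 1.57

1.57


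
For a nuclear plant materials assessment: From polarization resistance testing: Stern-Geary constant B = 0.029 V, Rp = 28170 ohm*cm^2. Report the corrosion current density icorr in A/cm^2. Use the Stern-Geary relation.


Apply the Stern-Geary relation: icorr = B / Rp
icorr = 0.029 / 28170 = 1.029×10^-6 A/cm^2

1.029×10^-6 A/cm^2


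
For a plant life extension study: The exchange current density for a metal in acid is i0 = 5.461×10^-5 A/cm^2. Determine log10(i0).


i0 = 5.461×10^-5 A/cm^2
log10(i0) = -4.263

-4.263


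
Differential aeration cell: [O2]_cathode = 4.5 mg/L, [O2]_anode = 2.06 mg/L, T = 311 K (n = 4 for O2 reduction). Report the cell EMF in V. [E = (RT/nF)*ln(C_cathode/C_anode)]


Apply the Nernst concentration-cell relation: E = (RT/nF)*ln(C_cathode/C_anode)
RT/nF = 8.314*311/(4*96485) = 0.00669963 V
ln(4.5/2.06) = 0.78137
E = 0.00669963 * 0.78137 = 0.00523 V

0.00523 V


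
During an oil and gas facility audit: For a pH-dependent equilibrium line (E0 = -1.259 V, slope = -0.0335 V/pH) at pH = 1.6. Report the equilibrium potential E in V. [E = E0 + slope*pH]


Apply the Pourbaix line equation: E = E0 + slope*pH
E = -1.259 + (-0.0335)*1.6 = -1.259 + (-0.0536) = -1.3126 V
Rounded to 4 decimal places: E = -1.3126 V

-1.3126 V


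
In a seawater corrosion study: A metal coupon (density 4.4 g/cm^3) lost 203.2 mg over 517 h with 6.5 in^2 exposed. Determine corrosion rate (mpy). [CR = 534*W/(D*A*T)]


Apply the mpy weight-loss relation: CR = 534 * W / (D * A * T)
Numerator: 534 * 203.2 = 108508.8
Denominator: 4.4 * 6.5 * 517 = 14786.2
CR = 108508.8 / 14786.2 = 7.33852 mpy

7.33852 mpy


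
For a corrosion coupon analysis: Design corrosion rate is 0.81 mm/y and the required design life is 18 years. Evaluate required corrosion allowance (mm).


Corrosion allowance = CR × design life
CA = 0.81 * 18 = 14.58 mm

14.58 mm


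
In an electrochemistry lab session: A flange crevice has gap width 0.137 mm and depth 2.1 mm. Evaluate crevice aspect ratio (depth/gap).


Aspect ratio = depth / gap
Ratio = 2.1 / 0.137 = 15.3

15.3


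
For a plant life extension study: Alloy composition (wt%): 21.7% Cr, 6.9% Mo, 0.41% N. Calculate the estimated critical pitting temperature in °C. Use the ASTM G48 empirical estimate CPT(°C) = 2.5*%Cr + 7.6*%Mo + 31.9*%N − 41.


Apply the ASTM G48 empirical CPT estimate: CPT(°C) = 2.5*%Cr + 7.6*%Mo + 31.9*%N − 41
2.5*21.7 = 54.25; 7.6*6.9 = 52.44; 31.9*0.41 = 13.079
CPT = 54.25 + 52.44 + 13.079 − 41 = 78.769 °C
Rounded to 0.1 °C: CPT ≈ 78.8 °C

78.8 °C


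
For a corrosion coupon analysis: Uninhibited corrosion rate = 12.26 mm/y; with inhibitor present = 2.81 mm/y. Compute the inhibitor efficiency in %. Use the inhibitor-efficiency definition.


Apply the inhibitor-efficiency definition: IE = (CR_blank − CR_inh)/CR_blank × 100
IE = (12.26 − 2.81) / 12.26 × 100
IE = 9.45 / 12.26 × 100 = 77.1 %

77.1 %


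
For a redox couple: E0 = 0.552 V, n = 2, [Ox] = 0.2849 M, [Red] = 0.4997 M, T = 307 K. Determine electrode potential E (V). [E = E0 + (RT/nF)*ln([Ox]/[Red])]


Apply the Nernst equation: E = E0 + (RT/nF)*ln([Ox]/[Red])
Step 1: RT/nF = 8.314*307/(2*96485) = 0.01322692 V
Step 2: [Ox]/[Red] = 0.2849/0.4997 = 0.570142
Step 3: ln(0.570142) = -0.56187
Step 4: correction = 0.01322692 * -0.56187 = -0.007 V
E = 0.552 + -0.007 = 0.545 V

0.545 V


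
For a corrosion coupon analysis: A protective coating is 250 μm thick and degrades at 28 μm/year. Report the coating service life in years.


Service life = thickness / degradation rate
Life = 250 / 28 = 8.9 years

8.9 years


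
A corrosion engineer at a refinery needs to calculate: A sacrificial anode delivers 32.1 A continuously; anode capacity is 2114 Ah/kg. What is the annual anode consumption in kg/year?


Annual consumption = current * hours per year / capacity
Rate = 32.1 * 8760 / 2114 = 133.0 kg/year

133.0 kg/year


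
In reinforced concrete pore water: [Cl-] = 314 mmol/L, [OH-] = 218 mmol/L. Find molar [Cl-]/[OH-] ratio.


Threshold parameter = [Cl-] / [OH-] (molar basis; both in mmol/L, so units cancel)
Ratio = 314 / 218 = 1.44

1.44


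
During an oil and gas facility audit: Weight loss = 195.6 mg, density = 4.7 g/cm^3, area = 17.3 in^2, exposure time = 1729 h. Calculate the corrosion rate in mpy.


Apply the mpy weight-loss relation: CR = 534 * W / (D * A * T)
Numerator: 534 * 195.6 = 104450.4
Denominator: 4.7 * 17.3 * 1729 = 140584.99
CR = 104450.4 / 140584.99 = 0.743 mpy

0.743 mpy


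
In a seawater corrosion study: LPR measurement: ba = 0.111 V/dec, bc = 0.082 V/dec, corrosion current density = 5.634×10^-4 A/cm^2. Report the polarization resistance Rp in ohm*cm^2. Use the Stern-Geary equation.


Apply the Stern-Geary equation: Rp = ba*bc / (2.303*icorr*(ba+bc))
ba*bc = 0.111*0.082 = 0.009102
ba+bc = 0.193; 2.303*icorr*(ba+bc) = 2.303*5.634×10^-4*0.193 = 2.5041947×10^-4
Rp = 0.009102 / 2.5041947×10^-4 = 36.3 ohm*cm^2

36.3 ohm*cm^2


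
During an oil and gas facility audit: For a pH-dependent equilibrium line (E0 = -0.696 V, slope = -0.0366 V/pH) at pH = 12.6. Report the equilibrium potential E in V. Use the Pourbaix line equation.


Apply the Pourbaix line equation: E = E0 + slope*pH
E = -0.696 + (-0.0366)*12.6 = -0.696 + (-0.46116) = -1.15716 V
Rounded to 3 decimal places: E = -1.157 V

-1.157 V


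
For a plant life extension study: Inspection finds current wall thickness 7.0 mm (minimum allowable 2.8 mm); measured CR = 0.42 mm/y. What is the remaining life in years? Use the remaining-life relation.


Apply the remaining-life relation: RL = (t_current − t_min) / CR
RL = (7.0 − 2.8) / 0.42 = 4.2 / 0.42 = 10.0 years

10.0 years


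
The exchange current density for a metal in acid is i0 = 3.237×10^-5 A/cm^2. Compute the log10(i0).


i0 = 3.237×10^-5 A/cm^2
log10(i0) = -4.49

-4.49


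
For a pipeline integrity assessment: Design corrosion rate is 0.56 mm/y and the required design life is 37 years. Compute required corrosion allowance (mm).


Corrosion allowance = CR × design life
CA = 0.56 * 37 = 20.72 mm

20.72 mm


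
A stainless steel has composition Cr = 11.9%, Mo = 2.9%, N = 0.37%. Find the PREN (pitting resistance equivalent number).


Apply the PREN formula: PREN = Cr + 3.3*Mo + 16*N
PREN = 11.9 + 3.3*2.9 + 16*0.37
PREN = 11.9 + 9.57 + 5.92 = 27.39

27.39


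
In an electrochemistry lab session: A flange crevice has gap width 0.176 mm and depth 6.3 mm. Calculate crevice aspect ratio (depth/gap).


Aspect ratio = depth / gap
Ratio = 6.3 / 0.176 = 35.8

35.8


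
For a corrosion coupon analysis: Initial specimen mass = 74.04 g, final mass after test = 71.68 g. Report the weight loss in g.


Weight loss = initial − final
WL = 74.04 − 71.68 = 2.36 g

2.36 g


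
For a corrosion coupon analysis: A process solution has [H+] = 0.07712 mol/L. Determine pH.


pH = −log10[H+]
pH = −log10(0.07712) = 1.11

1.11


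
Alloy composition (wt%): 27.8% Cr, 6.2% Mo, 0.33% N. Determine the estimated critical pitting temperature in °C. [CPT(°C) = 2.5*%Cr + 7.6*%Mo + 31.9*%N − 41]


Apply the ASTM G48 empirical CPT estimate: CPT(°C) = 2.5*%Cr + 7.6*%Mo + 31.9*%N − 41
2.5*27.8 = 69.5; 7.6*6.2 = 47.12; 31.9*0.33 = 10.527
CPT = 69.5 + 47.12 + 10.527 − 41 = 86.147 °C
Rounded to 0.1 °C: CPT ≈ 86.1 °C

86.1 °C


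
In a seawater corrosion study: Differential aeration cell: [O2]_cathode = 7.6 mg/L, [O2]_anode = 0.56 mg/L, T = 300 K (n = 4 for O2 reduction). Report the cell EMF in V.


Apply the Nernst concentration-cell relation: E = (RT/nF)*ln(C_cathode/C_anode)
RT/nF = 8.314*300/(4*96485) = 0.00646266 V
ln(7.6/0.56) = 2.60797
E = 0.00646266 * 2.60797 = 0.01685 V

0.01685 V


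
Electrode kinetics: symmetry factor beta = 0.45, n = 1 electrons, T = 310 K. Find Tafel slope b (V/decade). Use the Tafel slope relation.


Apply the Tafel slope relation: b = 2.303*R*T/(beta*n*F)
Numerator: 2.303 * 8.314 * 310 = 5935.61
Denominator: 0.45 * 1 * 96485 = 43418.25
b = 5935.61 / 43418.25 = 0.1367 V/decade

0.1367 V/decade


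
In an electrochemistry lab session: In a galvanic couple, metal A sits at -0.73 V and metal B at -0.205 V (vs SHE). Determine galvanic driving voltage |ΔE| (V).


Driving voltage is the absolute potential difference.
|ΔE| = |-0.73 − (-0.205)| = 0.525 V

0.525 V


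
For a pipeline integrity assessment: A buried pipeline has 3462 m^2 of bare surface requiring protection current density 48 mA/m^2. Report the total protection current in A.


I = area * current density, then convert mA → A (÷1000)
I = 3462 * 48 / 1000 = 166.18 A

166.18 A


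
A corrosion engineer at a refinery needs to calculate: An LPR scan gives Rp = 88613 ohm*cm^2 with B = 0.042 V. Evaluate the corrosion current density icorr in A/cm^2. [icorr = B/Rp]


Apply the Stern-Geary relation: icorr = B / Rp
icorr = 0.042 / 88613 = 4.74×10^-7 A/cm^2

4.74×10^-7 A/cm^2


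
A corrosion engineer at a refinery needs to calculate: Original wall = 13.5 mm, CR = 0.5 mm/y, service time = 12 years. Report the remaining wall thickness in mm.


Remaining wall = original − CR × time
t = 13.5 − 0.5*12 = 13.5 − 6.0 = 7.5 mm

7.5 mm


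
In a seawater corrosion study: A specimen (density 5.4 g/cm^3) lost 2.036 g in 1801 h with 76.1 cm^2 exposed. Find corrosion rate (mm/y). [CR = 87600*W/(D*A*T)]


Apply the mm/y weight-loss relation: CR = 87600 * W / (D * A * T)
Numerator: 87600 * 2.036 = 178353.6
Denominator: 5.4 * 76.1 * 1801 = 740102.94
CR = 178353.6 / 740102.94 = 0.240985 mm/y

0.240985 mm/y


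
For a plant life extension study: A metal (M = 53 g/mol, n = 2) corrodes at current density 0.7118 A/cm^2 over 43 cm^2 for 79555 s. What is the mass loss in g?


Apply Faraday's law: m = i*A*t*M / (n*F)
Total charge passed Q = i*A*t = 0.7118*43*79555 = 2434971.707 C
m = Q*M/(n*F) = 2434971.707*53/(2*96485) = 668.775 g

668.775 g


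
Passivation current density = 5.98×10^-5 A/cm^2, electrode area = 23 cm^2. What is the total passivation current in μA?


I = i_pass * A, then convert A → μA (×10^6)
I = 5.98×10^-5 * 23 * 10^6 = 1375.4 μA

1375.4 μA


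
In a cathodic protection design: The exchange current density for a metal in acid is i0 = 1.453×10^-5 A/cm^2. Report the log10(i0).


i0 = 1.453×10^-5 A/cm^2
log10(i0) = -4.838

-4.838


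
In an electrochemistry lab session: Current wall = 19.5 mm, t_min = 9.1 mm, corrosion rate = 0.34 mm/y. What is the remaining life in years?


Apply the remaining-life relation: RL = (t_current − t_min) / CR
RL = (19.5 − 9.1) / 0.34 = 10.4 / 0.34 = 30.6 years

30.6 years


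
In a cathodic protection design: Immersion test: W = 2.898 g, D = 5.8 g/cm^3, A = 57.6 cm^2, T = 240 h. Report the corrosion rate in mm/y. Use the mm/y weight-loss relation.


Apply the mm/y weight-loss relation: CR = 87600 * W / (D * A * T)
Numerator: 87600 * 2.898 = 253864.8
Denominator: 5.8 * 57.6 * 240 = 80179.2
CR = 253864.8 / 80179.2 = 3.166218 mm/y

3.166218 mm/y


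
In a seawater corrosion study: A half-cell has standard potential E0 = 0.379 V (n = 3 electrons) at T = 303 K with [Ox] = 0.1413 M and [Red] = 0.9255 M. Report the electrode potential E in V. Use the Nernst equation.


Apply the Nernst equation: E = E0 + (RT/nF)*ln([Ox]/[Red])
Step 1: RT/nF = 8.314*303/(3*96485) = 0.00870305 V
Step 2: [Ox]/[Red] = 0.1413/0.9255 = 0.152674
Step 3: ln(0.152674) = -1.87945
Step 4: correction = 0.00870305 * -1.87945 = -0.016 V
E = 0.379 + -0.016 = 0.363 V

0.363 V


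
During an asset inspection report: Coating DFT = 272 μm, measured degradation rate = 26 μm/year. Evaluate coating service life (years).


Service life = thickness / degradation rate
Life = 272 / 26 = 10.5 years

10.5 years


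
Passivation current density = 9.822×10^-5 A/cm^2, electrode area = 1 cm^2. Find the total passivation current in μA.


I = i_pass * A, then convert A → μA (×10^6)
I = 9.822×10^-5 * 1 * 10^6 = 98.22 μA

98.22 μA


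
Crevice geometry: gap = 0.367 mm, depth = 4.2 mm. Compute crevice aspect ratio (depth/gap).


Aspect ratio = depth / gap
Ratio = 4.2 / 0.367 = 11.4

11.4


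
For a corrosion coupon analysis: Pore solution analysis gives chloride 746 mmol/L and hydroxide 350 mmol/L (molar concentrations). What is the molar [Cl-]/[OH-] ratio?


Threshold parameter = [Cl-] / [OH-] (molar basis; both in mmol/L, so units cancel)
Ratio = 746 / 350 = 2.13

2.13


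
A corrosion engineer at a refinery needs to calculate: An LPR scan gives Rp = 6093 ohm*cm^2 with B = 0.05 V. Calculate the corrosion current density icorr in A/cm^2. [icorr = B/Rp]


Apply the Stern-Geary relation: icorr = B / Rp
icorr = 0.05 / 6093 = 8.206×10^-6 A/cm^2

8.206×10^-6 A/cm^2


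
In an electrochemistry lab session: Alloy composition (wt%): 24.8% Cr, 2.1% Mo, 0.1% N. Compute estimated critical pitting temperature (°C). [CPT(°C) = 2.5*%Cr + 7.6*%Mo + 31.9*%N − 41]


Apply the ASTM G48 empirical CPT estimate: CPT(°C) = 2.5*%Cr + 7.6*%Mo + 31.9*%N − 41
2.5*24.8 = 62; 7.6*2.1 = 15.96; 31.9*0.1 = 3.19
CPT = 62 + 15.96 + 3.19 − 41 = 40.15 °C
Rounded to 0.1 °C: CPT ≈ 40.2 °C

40.2 °C


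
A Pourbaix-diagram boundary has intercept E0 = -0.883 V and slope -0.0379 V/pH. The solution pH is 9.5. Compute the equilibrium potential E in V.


Apply the Pourbaix line equation: E = E0 + slope*pH
E = -0.883 + (-0.0379)*9.5 = -0.883 + (-0.36005) = -1.24305 V
Rounded to 3 decimal places: E = -1.243 V

-1.243 V


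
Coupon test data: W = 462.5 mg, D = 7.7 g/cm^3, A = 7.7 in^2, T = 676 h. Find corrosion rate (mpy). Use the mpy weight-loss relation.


Apply the mpy weight-loss relation: CR = 534 * W / (D * A * T)
Numerator: 534 * 462.5 = 246975.0
Denominator: 7.7 * 7.7 * 676 = 40080.04
CR = 246975.0 / 40080.04 = 6.162 mpy

6.162 mpy


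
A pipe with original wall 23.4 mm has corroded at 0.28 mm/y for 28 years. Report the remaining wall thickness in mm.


Remaining wall = original − CR × time
t = 23.4 − 0.28*28 = 23.4 − 7.84 = 15.56 mm

15.56 mm


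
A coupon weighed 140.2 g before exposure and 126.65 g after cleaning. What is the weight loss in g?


Weight loss = initial − final
WL = 140.2 − 126.65 = 13.55 g

13.55 g


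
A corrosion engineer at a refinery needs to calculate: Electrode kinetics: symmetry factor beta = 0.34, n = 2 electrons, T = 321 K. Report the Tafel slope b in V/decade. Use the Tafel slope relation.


Apply the Tafel slope relation: b = 2.303*R*T/(beta*n*F)
Numerator: 2.303 * 8.314 * 321 = 6146.23
Denominator: 0.34 * 2 * 96485 = 65609.8
b = 6146.23 / 65609.8 = 0.094 V/decade

0.094 V/decade


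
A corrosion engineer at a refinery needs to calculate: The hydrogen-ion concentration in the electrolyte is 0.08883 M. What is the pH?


pH = −log10[H+]
pH = −log10(0.08883) = 1.05

1.05


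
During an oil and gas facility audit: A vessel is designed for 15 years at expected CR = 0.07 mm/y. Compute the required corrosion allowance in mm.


Corrosion allowance = CR × design life
CA = 0.07 * 15 = 1.05 mm

1.05 mm


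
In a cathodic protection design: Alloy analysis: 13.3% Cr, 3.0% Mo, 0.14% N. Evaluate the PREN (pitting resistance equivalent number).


Apply the PREN formula: PREN = Cr + 3.3*Mo + 16*N
PREN = 13.3 + 3.3*3.0 + 16*0.14
PREN = 13.3 + 9.9 + 2.24 = 25.44

25.44


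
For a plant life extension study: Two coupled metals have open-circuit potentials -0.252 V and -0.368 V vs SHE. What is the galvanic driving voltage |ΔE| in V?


Driving voltage is the absolute potential difference.
|ΔE| = |-0.252 − (-0.368)| = 0.116 V

0.116 V


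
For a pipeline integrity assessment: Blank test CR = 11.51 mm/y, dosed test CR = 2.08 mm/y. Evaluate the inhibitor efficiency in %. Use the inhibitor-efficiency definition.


Apply the inhibitor-efficiency definition: IE = (CR_blank − CR_inh)/CR_blank × 100
IE = (11.51 − 2.08) / 11.51 × 100
IE = 9.43 / 11.51 × 100 = 81.9 %

81.9 %


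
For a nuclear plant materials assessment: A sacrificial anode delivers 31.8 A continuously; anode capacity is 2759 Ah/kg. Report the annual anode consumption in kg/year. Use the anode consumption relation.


Annual consumption = current * hours per year / capacity
Rate = 31.8 * 8760 / 2759 = 101.0 kg/year

101.0 kg/year


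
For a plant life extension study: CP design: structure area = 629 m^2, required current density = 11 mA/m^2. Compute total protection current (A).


I = area * current density, then convert mA → A (÷1000)
I = 629 * 11 / 1000 = 6.92 A

6.92 A


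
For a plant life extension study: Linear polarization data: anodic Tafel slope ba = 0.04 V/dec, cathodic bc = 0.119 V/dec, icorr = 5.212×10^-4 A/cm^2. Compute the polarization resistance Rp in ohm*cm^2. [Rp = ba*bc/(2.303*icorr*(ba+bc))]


Apply the Stern-Geary equation: Rp = ba*bc / (2.303*icorr*(ba+bc))
ba*bc = 0.04*0.119 = 0.00476
ba+bc = 0.159; 2.303*icorr*(ba+bc) = 2.303*5.212×10^-4*0.159 = 1.9085145×10^-4
Rp = 0.00476 / 1.9085145×10^-4 = 24.94 ohm*cm^2

24.94 ohm*cm^2


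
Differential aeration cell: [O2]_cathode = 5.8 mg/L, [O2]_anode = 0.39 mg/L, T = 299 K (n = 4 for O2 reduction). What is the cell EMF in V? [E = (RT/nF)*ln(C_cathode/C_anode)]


Apply the Nernst concentration-cell relation: E = (RT/nF)*ln(C_cathode/C_anode)
RT/nF = 8.314*299/(4*96485) = 0.00644112 V
ln(5.8/0.39) = 2.69947
E = 0.00644112 * 2.69947 = 0.01739 V

0.01739 V


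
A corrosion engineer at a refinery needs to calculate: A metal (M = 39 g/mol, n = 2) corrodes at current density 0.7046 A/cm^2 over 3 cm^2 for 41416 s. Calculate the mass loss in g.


Apply Faraday's law: m = i*A*t*M / (n*F)
Total charge passed Q = i*A*t = 0.7046*3*41416 = 87545.1408 C
m = Q*M/(n*F) = 87545.1408*39/(2*96485) = 17.693 g

17.693 g


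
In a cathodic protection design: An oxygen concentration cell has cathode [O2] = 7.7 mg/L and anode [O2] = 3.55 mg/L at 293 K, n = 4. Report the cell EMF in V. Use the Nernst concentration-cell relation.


Apply the Nernst concentration-cell relation: E = (RT/nF)*ln(C_cathode/C_anode)
RT/nF = 8.314*293/(4*96485) = 0.00631187 V
ln(7.7/3.55) = 0.77427
E = 0.00631187 * 0.77427 = 0.00489 V

0.00489 V


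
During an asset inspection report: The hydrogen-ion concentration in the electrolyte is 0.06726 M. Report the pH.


pH = −log10[H+]
pH = −log10(0.06726) = 1.17

1.17


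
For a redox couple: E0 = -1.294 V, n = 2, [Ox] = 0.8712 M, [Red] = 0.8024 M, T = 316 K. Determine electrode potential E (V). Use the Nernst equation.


Apply the Nernst equation: E = E0 + (RT/nF)*ln([Ox]/[Red])
Step 1: RT/nF = 8.314*316/(2*96485) = 0.01361468 V
Step 2: [Ox]/[Red] = 0.8712/0.8024 = 1.085743
Step 3: ln(1.085743) = 0.082265
Step 4: correction = 0.01361468 * 0.082265 = 0.0011 V
E = -1.294 + 0.0011 = -1.2929 V

-1.2929 V


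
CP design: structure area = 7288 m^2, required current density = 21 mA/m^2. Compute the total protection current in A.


I = area * current density, then convert mA → A (÷1000)
I = 7288 * 21 / 1000 = 153.05 A

153.05 A


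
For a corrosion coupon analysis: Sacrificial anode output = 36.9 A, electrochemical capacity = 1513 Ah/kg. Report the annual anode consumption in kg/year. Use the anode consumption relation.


Annual consumption = current * hours per year / capacity
Rate = 36.9 * 8760 / 1513 = 213.6 kg/year

213.6 kg/year


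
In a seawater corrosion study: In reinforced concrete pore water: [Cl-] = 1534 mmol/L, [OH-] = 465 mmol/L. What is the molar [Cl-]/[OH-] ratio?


Threshold parameter = [Cl-] / [OH-] (molar basis; both in mmol/L, so units cancel)
Ratio = 1534 / 465 = 3.3

3.3


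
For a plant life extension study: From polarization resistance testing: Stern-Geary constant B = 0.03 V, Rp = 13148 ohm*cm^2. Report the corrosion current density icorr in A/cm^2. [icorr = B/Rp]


Apply the Stern-Geary relation: icorr = B / Rp
icorr = 0.03 / 13148 = 2.282×10^-6 A/cm^2

2.282×10^-6 A/cm^2


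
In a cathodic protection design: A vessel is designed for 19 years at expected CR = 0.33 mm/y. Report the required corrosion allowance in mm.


Corrosion allowance = CR × design life
CA = 0.33 * 19 = 6.27 mm

6.27 mm


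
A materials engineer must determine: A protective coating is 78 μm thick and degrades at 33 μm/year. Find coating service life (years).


Service life = thickness / degradation rate
Life = 78 / 33 = 2.4 years

2.4 years


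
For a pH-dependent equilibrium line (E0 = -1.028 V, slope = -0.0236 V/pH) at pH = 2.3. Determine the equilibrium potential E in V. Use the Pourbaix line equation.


Apply the Pourbaix line equation: E = E0 + slope*pH
E = -1.028 + (-0.0236)*2.3 = -1.028 + (-0.05428) = -1.08228 V
Rounded to 4 decimal places: E = -1.0823 V

-1.0823 V


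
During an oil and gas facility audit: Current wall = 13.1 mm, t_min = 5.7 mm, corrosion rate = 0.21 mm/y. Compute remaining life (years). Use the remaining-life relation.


Apply the remaining-life relation: RL = (t_current − t_min) / CR
RL = (13.1 − 5.7) / 0.21 = 7.4 / 0.21 = 35.2 years

35.2 years


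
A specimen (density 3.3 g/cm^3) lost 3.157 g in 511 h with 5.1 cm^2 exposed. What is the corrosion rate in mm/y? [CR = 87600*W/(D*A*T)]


Apply the mm/y weight-loss relation: CR = 87600 * W / (D * A * T)
Numerator: 87600 * 3.157 = 276553.2
Denominator: 3.3 * 5.1 * 511 = 8600.13
CR = 276553.2 / 8600.13 = 32.1569 mm/y

32.1569 mm/y


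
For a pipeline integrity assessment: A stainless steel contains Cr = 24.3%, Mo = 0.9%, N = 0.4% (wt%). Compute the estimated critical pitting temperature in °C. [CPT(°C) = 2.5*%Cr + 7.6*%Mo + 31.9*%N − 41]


Apply the ASTM G48 empirical CPT estimate: CPT(°C) = 2.5*%Cr + 7.6*%Mo + 31.9*%N − 41
2.5*24.3 = 60.75; 7.6*0.9 = 6.84; 31.9*0.4 = 12.76
CPT = 60.75 + 6.84 + 12.76 − 41 = 39.35 °C
Rounded to 0.1 °C: CPT ≈ 39.4 °C

39.4 °C


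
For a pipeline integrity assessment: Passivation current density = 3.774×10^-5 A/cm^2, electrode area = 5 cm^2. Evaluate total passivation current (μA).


I = i_pass * A, then convert A → μA (×10^6)
I = 3.774×10^-5 * 5 * 10^6 = 188.7 μA

188.7 μA


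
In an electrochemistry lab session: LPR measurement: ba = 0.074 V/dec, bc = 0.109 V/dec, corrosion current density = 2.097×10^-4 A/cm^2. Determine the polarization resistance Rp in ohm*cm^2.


Apply the Stern-Geary equation: Rp = ba*bc / (2.303*icorr*(ba+bc))
ba*bc = 0.074*0.109 = 0.008066
ba+bc = 0.183; 2.303*icorr*(ba+bc) = 2.303*2.097×10^-4*0.183 = 8.8377855×10^-5
Rp = 0.008066 / 8.8377855×10^-5 = 91.27 ohm*cm^2

91.27 ohm*cm^2


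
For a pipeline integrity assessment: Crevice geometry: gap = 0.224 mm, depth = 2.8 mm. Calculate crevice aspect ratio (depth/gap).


Aspect ratio = depth / gap
Ratio = 2.8 / 0.224 = 12.5

12.5


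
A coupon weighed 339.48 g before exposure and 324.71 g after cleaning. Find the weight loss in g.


Weight loss = initial − final
WL = 339.48 − 324.71 = 14.77 g

14.77 g


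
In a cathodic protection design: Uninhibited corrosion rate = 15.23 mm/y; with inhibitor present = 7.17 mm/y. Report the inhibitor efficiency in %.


Apply the inhibitor-efficiency definition: IE = (CR_blank − CR_inh)/CR_blank × 100
IE = (15.23 − 7.17) / 15.23 × 100
IE = 8.06 / 15.23 × 100 = 52.9 %

52.9 %


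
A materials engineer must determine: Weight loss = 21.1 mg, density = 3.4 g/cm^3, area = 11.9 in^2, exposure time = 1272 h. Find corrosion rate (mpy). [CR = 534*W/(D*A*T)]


Apply the mpy weight-loss relation: CR = 534 * W / (D * A * T)
Numerator: 534 * 21.1 = 11267.4
Denominator: 3.4 * 11.9 * 1272 = 51465.12
CR = 11267.4 / 51465.12 = 0.2189 mpy

0.2189 mpy


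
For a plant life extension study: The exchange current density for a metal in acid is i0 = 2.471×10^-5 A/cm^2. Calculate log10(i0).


i0 = 2.471×10^-5 A/cm^2
log10(i0) = -4.607

-4.607


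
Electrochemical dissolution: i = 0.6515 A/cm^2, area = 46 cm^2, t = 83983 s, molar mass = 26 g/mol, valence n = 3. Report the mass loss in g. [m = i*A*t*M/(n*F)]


Apply Faraday's law: m = i*A*t*M / (n*F)
Total charge passed Q = i*A*t = 0.6515*46*83983 = 2516886.527 C
m = Q*M/(n*F) = 2516886.527*26/(3*96485) = 226.077 g

226.077 g


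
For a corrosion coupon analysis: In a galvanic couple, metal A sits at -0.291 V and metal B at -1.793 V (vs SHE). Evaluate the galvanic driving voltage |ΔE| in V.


Driving voltage is the absolute potential difference.
|ΔE| = |-0.291 − (-1.793)| = 1.502 V

1.502 V


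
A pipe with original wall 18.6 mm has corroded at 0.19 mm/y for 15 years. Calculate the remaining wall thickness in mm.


Remaining wall = original − CR × time
t = 18.6 − 0.19*15 = 18.6 − 2.85 = 15.75 mm

15.75 mm


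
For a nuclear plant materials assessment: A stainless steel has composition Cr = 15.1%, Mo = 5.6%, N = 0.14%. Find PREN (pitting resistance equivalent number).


Apply the PREN formula: PREN = Cr + 3.3*Mo + 16*N
PREN = 15.1 + 3.3*5.6 + 16*0.14
PREN = 15.1 + 18.48 + 2.24 = 35.82

35.82
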